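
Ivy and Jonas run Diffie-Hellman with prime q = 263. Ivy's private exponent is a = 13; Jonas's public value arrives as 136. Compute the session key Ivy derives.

Shared key K = 136^13 mod 263.
136^1 ≡ 136 (mod 263)
136^2 = (136^1)^2 ≡ 136^2 = 18496 ≡ 86 (mod 263)
136^4 = (136^2)^2 ≡ 86^2 = 7396 ≡ 32 (mod 263)
136^8 = (136^4)^2 ≡ 32^2 = 1024 ≡ 235 (mod 263)
136^13 = 136^8 · 136^4 · 136^1 ≡ 235 · 32 · 136 ≡ 176 (mod 263).

176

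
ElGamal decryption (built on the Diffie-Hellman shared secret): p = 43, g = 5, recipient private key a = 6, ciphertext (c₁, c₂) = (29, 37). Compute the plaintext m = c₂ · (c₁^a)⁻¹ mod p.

Shared mask s = c₁^a mod p = 29^6 mod 43.
29^1 ≡ 29 (mod 43)
29^2 = (29^1)^2 ≡ 29^2 = 841 ≡ 24 (mod 43)
29^4 = (29^2)^2 ≡ 24^2 = 576 ≡ 17 (mod 43)
29^6 = 29^4 · 29^2 ≡ 17 · 24 ≡ 21 (mod 43).
So s = 21; s⁻¹ ≡ 41 (mod 43).
m = c₂ · s⁻¹ mod 43 = 37 · 41 mod 43 = 12.

12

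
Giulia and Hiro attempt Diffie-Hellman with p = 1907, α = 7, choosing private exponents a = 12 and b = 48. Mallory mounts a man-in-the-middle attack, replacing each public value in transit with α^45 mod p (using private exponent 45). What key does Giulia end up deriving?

Giulia receives Mallory's public value M = 7^45 mod 1907 instead of the honest one.
7^1 ≡ 7 (mod 1907)
7^2 = (7^1)^2 ≡ 7^2 = 49 ≡ 49 (mod 1907)
7^4 = (7^2)^2 ≡ 49^2 = 2401 ≡ 494 (mod 1907)
7^8 = (7^4)^2 ≡ 494^2 = 244036 ≡ 1847 (mod 1907)
7^16 = (7^8)^2 ≡ 1847^2 = 3411409 ≡ 1693 (mod 1907)
7^32 = (7^16)^2 ≡ 1693^2 = 2866249 ≡ 28 (mod 1907)
7^45 = 7^32 · 7^8 · 7^4 · 7^1 ≡ 28 · 1847 · 494 · 7 ≡ 1189 (mod 1907).
So M = 1189. Giulia computes K = M^12 mod 1907.
1189^1 ≡ 1189 (mod 1907)
1189^2 = (1189^1)^2 ≡ 1189^2 = 1413721 ≡ 634 (mod 1907)
1189^4 = (1189^2)^2 ≡ 634^2 = 401956 ≡ 1486 (mod 1907)
1189^8 = (1189^4)^2 ≡ 1486^2 = 2208196 ≡ 1797 (mod 1907)
1189^12 = 1189^8 · 1189^4 ≡ 1797 · 1486 ≡ 542 (mod 1907).

542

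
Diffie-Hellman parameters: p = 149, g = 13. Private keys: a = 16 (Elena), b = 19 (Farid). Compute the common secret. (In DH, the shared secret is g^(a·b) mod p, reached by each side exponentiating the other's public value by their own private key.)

123

Elena sends A = g^a mod p = 13^16 mod 149.
13^1 ≡ 13 (mod 149)
13^2 = (13^1)^2 ≡ 13^2 = 169 ≡ 20 (mod 149)
13^4 = (13^2)^2 ≡ 20^2 = 400 ≡ 102 (mod 149)
13^8 = (13^4)^2 ≡ 102^2 = 10404 ≡ 123 (mod 149)
13^16 = (13^8)^2 ≡ 123^2 = 15129 ≡ 80 (mod 149)
So A = 80. Farid then computes K = A^b mod p = 80^19 mod 149.
80^1 ≡ 80 (mod 149)
80^2 = (80^1)^2 ≡ 80^2 = 6400 ≡ 142 (mod 149)
80^4 = (80^2)^2 ≡ 142^2 = 20164 ≡ 49 (mod 149)
80^8 = (80^4)^2 ≡ 49^2 = 2401 ≡ 17 (mod 149)
80^16 = (80^8)^2 ≡ 17^2 = 289 ≡ 140 (mod 149)
80^19 = 80^16 · 80^2 · 80^1 ≡ 140 · 142 · 80 ≡ 123 (mod 149).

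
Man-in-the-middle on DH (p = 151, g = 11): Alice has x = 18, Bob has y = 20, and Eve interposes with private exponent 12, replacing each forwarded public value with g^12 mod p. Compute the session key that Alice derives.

98

Alice receives Eve's public value M = 11^12 mod 151 instead of the honest one.
11^1 ≡ 11 (mod 151)
11^2 = (11^1)^2 ≡ 11^2 = 121 ≡ 121 (mod 151)
11^4 = (11^2)^2 ≡ 121^2 = 14641 ≡ 145 (mod 151)
11^8 = (11^4)^2 ≡ 145^2 = 21025 ≡ 36 (mod 151)
11^12 = 11^8 · 11^4 ≡ 36 · 145 ≡ 86 (mod 151).
So M = 86. Alice computes K = M^18 mod 151.
86^1 ≡ 86 (mod 151)
86^2 = (86^1)^2 ≡ 86^2 = 7396 ≡ 148 (mod 151)
86^4 = (86^2)^2 ≡ 148^2 = 21904 ≡ 9 (mod 151)
86^8 = (86^4)^2 ≡ 9^2 = 81 ≡ 81 (mod 151)
86^16 = (86^8)^2 ≡ 81^2 = 6561 ≡ 68 (mod 151)
86^18 = 86^16 · 86^2 ≡ 68 · 148 ≡ 98 (mod 151).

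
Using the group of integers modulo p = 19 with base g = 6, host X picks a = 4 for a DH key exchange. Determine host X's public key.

Public value = 6^4 mod 19.
6^1 ≡ 6 (mod 19)
6^2 = (6^1)^2 ≡ 6^2 = 36 ≡ 17 (mod 19)
6^4 = (6^2)^2 ≡ 17^2 = 289 ≡ 4 (mod 19)

4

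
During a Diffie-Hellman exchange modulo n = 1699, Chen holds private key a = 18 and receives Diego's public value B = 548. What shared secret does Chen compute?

Shared key K = 548^18 mod 1699.
548^1 ≡ 548 (mod 1699)
548^2 = (548^1)^2 ≡ 548^2 = 300304 ≡ 1280 (mod 1699)
548^4 = (548^2)^2 ≡ 1280^2 = 1638400 ≡ 564 (mod 1699)
548^8 = (548^4)^2 ≡ 564^2 = 318096 ≡ 383 (mod 1699)
548^16 = (548^8)^2 ≡ 383^2 = 146689 ≡ 575 (mod 1699)
548^18 = 548^16 · 548^2 ≡ 575 · 1280 ≡ 333 (mod 1699).

333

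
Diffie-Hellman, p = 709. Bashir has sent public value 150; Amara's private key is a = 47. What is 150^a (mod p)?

554

Shared key K = 150^47 mod 709.
150^1 ≡ 150 (mod 709)
150^2 = (150^1)^2 ≡ 150^2 = 22500 ≡ 521 (mod 709)
150^4 = (150^2)^2 ≡ 521^2 = 271441 ≡ 603 (mod 709)
150^8 = (150^4)^2 ≡ 603^2 = 363609 ≡ 601 (mod 709)
150^16 = (150^8)^2 ≡ 601^2 = 361201 ≡ 320 (mod 709)
150^32 = (150^16)^2 ≡ 320^2 = 102400 ≡ 304 (mod 709)
150^47 = 150^32 · 150^8 · 150^4 · 150^2 · 150^1 ≡ 304 · 601 · 603 · 521 · 150 ≡ 554 (mod 709).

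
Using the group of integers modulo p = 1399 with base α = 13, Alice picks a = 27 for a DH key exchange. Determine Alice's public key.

593

Public value = 13^27 mod 1399.
13^1 ≡ 13 (mod 1399)
13^2 = (13^1)^2 ≡ 13^2 = 169 ≡ 169 (mod 1399)
13^4 = (13^2)^2 ≡ 169^2 = 28561 ≡ 581 (mod 1399)
13^8 = (13^4)^2 ≡ 581^2 = 337561 ≡ 402 (mod 1399)
13^16 = (13^8)^2 ≡ 402^2 = 161604 ≡ 719 (mod 1399)
13^27 = 13^16 · 13^8 · 13^2 · 13^1 ≡ 719 · 402 · 169 · 13 ≡ 593 (mod 1399).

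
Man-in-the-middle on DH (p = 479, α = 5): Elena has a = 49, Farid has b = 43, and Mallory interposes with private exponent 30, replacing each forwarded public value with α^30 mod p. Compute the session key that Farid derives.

Farid receives Mallory's public value M = 5^30 mod 479 instead of the honest one.
5^1 ≡ 5 (mod 479)
5^2 = (5^1)^2 ≡ 5^2 = 25 ≡ 25 (mod 479)
5^4 = (5^2)^2 ≡ 25^2 = 625 ≡ 146 (mod 479)
5^8 = (5^4)^2 ≡ 146^2 = 21316 ≡ 240 (mod 479)
5^16 = (5^8)^2 ≡ 240^2 = 57600 ≡ 120 (mod 479)
5^30 = 5^16 · 5^8 · 5^4 · 5^2 ≡ 120 · 240 · 146 · 25 ≡ 97 (mod 479).
So M = 97. Farid computes K = M^43 mod 479.
97^1 ≡ 97 (mod 479)
97^2 = (97^1)^2 ≡ 97^2 = 9409 ≡ 308 (mod 479)
97^4 = (97^2)^2 ≡ 308^2 = 94864 ≡ 22 (mod 479)
97^8 = (97^4)^2 ≡ 22^2 = 484 ≡ 5 (mod 479)
97^16 = (97^8)^2 ≡ 5^2 = 25 ≡ 25 (mod 479)
97^32 = (97^16)^2 ≡ 25^2 = 625 ≡ 146 (mod 479)
97^43 = 97^32 · 97^8 · 97^2 · 97^1 ≡ 146 · 5 · 308 · 97 ≡ 131 (mod 479).

131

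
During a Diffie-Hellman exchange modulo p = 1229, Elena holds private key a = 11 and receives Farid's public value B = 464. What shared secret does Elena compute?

Shared key K = 464^11 mod 1229.
464^1 ≡ 464 (mod 1229)
464^2 = (464^1)^2 ≡ 464^2 = 215296 ≡ 221 (mod 1229)
464^4 = (464^2)^2 ≡ 221^2 = 48841 ≡ 910 (mod 1229)
464^8 = (464^4)^2 ≡ 910^2 = 828100 ≡ 983 (mod 1229)
464^11 = 464^8 · 464^2 · 464^1 ≡ 983 · 221 · 464 ≡ 630 (mod 1229).

630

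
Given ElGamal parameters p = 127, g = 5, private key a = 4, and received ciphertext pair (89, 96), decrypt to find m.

7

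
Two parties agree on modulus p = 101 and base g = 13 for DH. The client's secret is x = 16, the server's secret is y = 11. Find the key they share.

The server sends B = g^y mod p = 13^11 mod 101.
13^1 ≡ 13 (mod 101)
13^2 = (13^1)^2 ≡ 13^2 = 169 ≡ 68 (mod 101)
13^4 = (13^2)^2 ≡ 68^2 = 4624 ≡ 79 (mod 101)
13^8 = (13^4)^2 ≡ 79^2 = 6241 ≡ 80 (mod 101)
13^11 = 13^8 · 13^2 · 13^1 ≡ 80 · 68 · 13 ≡ 20 (mod 101).
So B = 20. The client then computes K = B^x mod p = 20^16 mod 101.
20^1 ≡ 20 (mod 101)
20^2 = (20^1)^2 ≡ 20^2 = 400 ≡ 97 (mod 101)
20^4 = (20^2)^2 ≡ 97^2 = 9409 ≡ 16 (mod 101)
20^8 = (20^4)^2 ≡ 16^2 = 256 ≡ 54 (mod 101)
20^16 = (20^8)^2 ≡ 54^2 = 2916 ≡ 88 (mod 101)

88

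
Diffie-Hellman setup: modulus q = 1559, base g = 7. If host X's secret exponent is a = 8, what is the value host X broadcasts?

Public value = 7^8 mod 1559.
7^1 ≡ 7 (mod 1559)
7^2 = (7^1)^2 ≡ 7^2 = 49 ≡ 49 (mod 1559)
7^4 = (7^2)^2 ≡ 49^2 = 2401 ≡ 842 (mod 1559)
7^8 = (7^4)^2 ≡ 842^2 = 708964 ≡ 1178 (mod 1559)

1178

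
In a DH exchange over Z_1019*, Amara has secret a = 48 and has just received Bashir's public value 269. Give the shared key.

Shared key K = 269^48 mod 1019.
269^1 ≡ 269 (mod 1019)
269^2 = (269^1)^2 ≡ 269^2 = 72361 ≡ 12 (mod 1019)
269^4 = (269^2)^2 ≡ 12^2 = 144 ≡ 144 (mod 1019)
269^8 = (269^4)^2 ≡ 144^2 = 20736 ≡ 356 (mod 1019)
269^16 = (269^8)^2 ≡ 356^2 = 126736 ≡ 380 (mod 1019)
269^32 = (269^16)^2 ≡ 380^2 = 144400 ≡ 721 (mod 1019)
269^48 = 269^32 · 269^16 ≡ 721 · 380 ≡ 888 (mod 1019).

888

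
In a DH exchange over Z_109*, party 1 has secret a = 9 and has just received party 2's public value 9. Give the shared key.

45

Shared key K = 9^9 mod 109.
9^1 ≡ 9 (mod 109)
9^2 = (9^1)^2 ≡ 9^2 = 81 ≡ 81 (mod 109)
9^4 = (9^2)^2 ≡ 81^2 = 6561 ≡ 21 (mod 109)
9^8 = (9^4)^2 ≡ 21^2 = 441 ≡ 5 (mod 109)
9^9 = 9^8 · 9^1 ≡ 5 · 9 ≡ 45 (mod 109).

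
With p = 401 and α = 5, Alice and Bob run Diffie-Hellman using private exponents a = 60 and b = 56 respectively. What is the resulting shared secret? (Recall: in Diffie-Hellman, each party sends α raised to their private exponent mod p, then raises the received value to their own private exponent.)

Bob sends B = α^b mod p = 5^56 mod 401.
5^1 ≡ 5 (mod 401)
5^2 = (5^1)^2 ≡ 5^2 = 25 ≡ 25 (mod 401)
5^4 = (5^2)^2 ≡ 25^2 = 625 ≡ 224 (mod 401)
5^8 = (5^4)^2 ≡ 224^2 = 50176 ≡ 51 (mod 401)
5^16 = (5^8)^2 ≡ 51^2 = 2601 ≡ 195 (mod 401)
5^32 = (5^16)^2 ≡ 195^2 = 38025 ≡ 331 (mod 401)
5^56 = 5^32 · 5^16 · 5^8 ≡ 331 · 195 · 51 ≡ 387 (mod 401).
So B = 387. Alice then computes K = B^a mod p = 387^60 mod 401.
387^1 ≡ 387 (mod 401)
387^2 = (387^1)^2 ≡ 387^2 = 149769 ≡ 196 (mod 401)
387^4 = (387^2)^2 ≡ 196^2 = 38416 ≡ 321 (mod 401)
387^8 = (387^4)^2 ≡ 321^2 = 103041 ≡ 385 (mod 401)
387^16 = (387^8)^2 ≡ 385^2 = 148225 ≡ 256 (mod 401)
387^32 = (387^16)^2 ≡ 256^2 = 65536 ≡ 173 (mod 401)
387^60 = 387^32 · 387^16 · 387^8 · 387^4 ≡ 173 · 256 · 385 · 321 ≡ 72 (mod 401).

72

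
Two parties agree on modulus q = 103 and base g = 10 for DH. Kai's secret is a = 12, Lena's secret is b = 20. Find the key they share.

100

Lena sends B = g^b mod q = 10^20 mod 103.
10^1 ≡ 10 (mod 103)
10^2 = (10^1)^2 ≡ 10^2 = 100 ≡ 100 (mod 103)
10^4 = (10^2)^2 ≡ 100^2 = 10000 ≡ 9 (mod 103)
10^8 = (10^4)^2 ≡ 9^2 = 81 ≡ 81 (mod 103)
10^16 = (10^8)^2 ≡ 81^2 = 6561 ≡ 72 (mod 103)
10^20 = 10^16 · 10^4 ≡ 72 · 9 ≡ 30 (mod 103).
So B = 30. Kai then computes K = B^a mod q = 30^12 mod 103.
30^1 ≡ 30 (mod 103)
30^2 = (30^1)^2 ≡ 30^2 = 900 ≡ 76 (mod 103)
30^4 = (30^2)^2 ≡ 76^2 = 5776 ≡ 8 (mod 103)
30^8 = (30^4)^2 ≡ 8^2 = 64 ≡ 64 (mod 103)
30^12 = 30^8 · 30^4 ≡ 64 · 8 ≡ 100 (mod 103).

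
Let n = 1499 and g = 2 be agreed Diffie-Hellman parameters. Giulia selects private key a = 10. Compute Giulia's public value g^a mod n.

Public value = 2^10 mod 1499.
2^1 ≡ 2 (mod 1499)
2^2 = (2^1)^2 ≡ 2^2 = 4 ≡ 4 (mod 1499)
2^4 = (2^2)^2 ≡ 4^2 = 16 ≡ 16 (mod 1499)
2^8 = (2^4)^2 ≡ 16^2 = 256 ≡ 256 (mod 1499)
2^10 = 2^8 · 2^2 ≡ 256 · 4 ≡ 1024 (mod 1499).

1024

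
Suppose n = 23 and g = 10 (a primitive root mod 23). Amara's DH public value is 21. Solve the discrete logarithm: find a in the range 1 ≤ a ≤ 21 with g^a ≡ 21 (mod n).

19

Try successive powers of 10 modulo 23:
10^1 ≡ 10
10^2 ≡ 8
10^3 ≡ 11
10^4 ≡ 18
10^5 ≡ 19
10^6 ≡ 6
10^7 ≡ 14
10^8 ≡ 2
10^9 ≡ 20
10^10 ≡ 16
10^11 ≡ 22
10^12 ≡ 13
10^13 ≡ 15
10^14 ≡ 12
10^15 ≡ 5
10^16 ≡ 4
10^17 ≡ 17
10^18 ≡ 9
10^19 ≡ 21
Found: a = 19.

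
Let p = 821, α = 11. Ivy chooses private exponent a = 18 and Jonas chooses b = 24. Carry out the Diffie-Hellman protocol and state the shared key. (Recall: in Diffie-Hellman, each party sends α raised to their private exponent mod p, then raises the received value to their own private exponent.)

Ivy sends A = α^a mod p = 11^18 mod 821.
11^1 ≡ 11 (mod 821)
11^2 = (11^1)^2 ≡ 11^2 = 121 ≡ 121 (mod 821)
11^4 = (11^2)^2 ≡ 121^2 = 14641 ≡ 684 (mod 821)
11^8 = (11^4)^2 ≡ 684^2 = 467856 ≡ 707 (mod 821)
11^16 = (11^8)^2 ≡ 707^2 = 499849 ≡ 681 (mod 821)
11^18 = 11^16 · 11^2 ≡ 681 · 121 ≡ 301 (mod 821).
So A = 301. Jonas then computes K = A^b mod p = 301^24 mod 821.
301^1 ≡ 301 (mod 821)
301^2 = (301^1)^2 ≡ 301^2 = 90601 ≡ 291 (mod 821)
301^4 = (301^2)^2 ≡ 291^2 = 84681 ≡ 118 (mod 821)
301^8 = (301^4)^2 ≡ 118^2 = 13924 ≡ 788 (mod 821)
301^16 = (301^8)^2 ≡ 788^2 = 620944 ≡ 268 (mod 821)
301^24 = 301^16 · 301^8 ≡ 268 · 788 ≡ 187 (mod 821).

187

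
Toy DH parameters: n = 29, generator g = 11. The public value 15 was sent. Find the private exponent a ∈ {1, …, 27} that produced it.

19

Try successive powers of 11 modulo 29:
11^1 ≡ 11
11^2 ≡ 5
11^3 ≡ 26
11^4 ≡ 25
11^5 ≡ 14
11^6 ≡ 9
11^7 ≡ 12
11^8 ≡ 16
11^9 ≡ 2
11^10 ≡ 22
11^11 ≡ 10
11^12 ≡ 23
11^13 ≡ 21
11^14 ≡ 28
11^15 ≡ 18
11^16 ≡ 24
11^17 ≡ 3
11^18 ≡ 4
11^19 ≡ 15
Found: a = 19.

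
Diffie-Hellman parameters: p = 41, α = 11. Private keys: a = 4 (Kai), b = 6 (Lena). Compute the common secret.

37

Lena sends B = α^b mod p = 11^6 mod 41.
11^1 ≡ 11 (mod 41)
11^2 = (11^1)^2 ≡ 11^2 = 121 ≡ 39 (mod 41)
11^4 = (11^2)^2 ≡ 39^2 = 1521 ≡ 4 (mod 41)
11^6 = 11^4 · 11^2 ≡ 4 · 39 ≡ 33 (mod 41).
So B = 33. Kai then computes K = B^a mod p = 33^4 mod 41.
33^1 ≡ 33 (mod 41)
33^2 = (33^1)^2 ≡ 33^2 = 1089 ≡ 23 (mod 41)
33^4 = (33^2)^2 ≡ 23^2 = 529 ≡ 37 (mod 41)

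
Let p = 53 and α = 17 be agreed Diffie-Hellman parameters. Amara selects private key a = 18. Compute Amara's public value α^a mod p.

13

Public value = 17^18 mod 53.
17^1 ≡ 17 (mod 53)
17^2 = (17^1)^2 ≡ 17^2 = 289 ≡ 24 (mod 53)
17^4 = (17^2)^2 ≡ 24^2 = 576 ≡ 46 (mod 53)
17^8 = (17^4)^2 ≡ 46^2 = 2116 ≡ 49 (mod 53)
17^16 = (17^8)^2 ≡ 49^2 = 2401 ≡ 16 (mod 53)
17^18 = 17^16 · 17^2 ≡ 16 · 24 ≡ 13 (mod 53).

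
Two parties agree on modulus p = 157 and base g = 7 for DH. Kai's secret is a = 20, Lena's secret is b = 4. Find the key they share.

108

Kai sends A = g^a mod p = 7^20 mod 157.
7^1 ≡ 7 (mod 157)
7^2 = (7^1)^2 ≡ 7^2 = 49 ≡ 49 (mod 157)
7^4 = (7^2)^2 ≡ 49^2 = 2401 ≡ 46 (mod 157)
7^8 = (7^4)^2 ≡ 46^2 = 2116 ≡ 75 (mod 157)
7^16 = (7^8)^2 ≡ 75^2 = 5625 ≡ 130 (mod 157)
7^20 = 7^16 · 7^4 ≡ 130 · 46 ≡ 14 (mod 157).
So A = 14. Lena then computes K = A^b mod p = 14^4 mod 157.
14^1 ≡ 14 (mod 157)
14^2 = (14^1)^2 ≡ 14^2 = 196 ≡ 39 (mod 157)
14^4 = (14^2)^2 ≡ 39^2 = 1521 ≡ 108 (mod 157)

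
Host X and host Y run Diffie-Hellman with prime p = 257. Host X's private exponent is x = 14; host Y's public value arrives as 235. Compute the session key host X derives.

189

Shared key K = 235^14 mod 257.
235^1 ≡ 235 (mod 257)
235^2 = (235^1)^2 ≡ 235^2 = 55225 ≡ 227 (mod 257)
235^4 = (235^2)^2 ≡ 227^2 = 51529 ≡ 129 (mod 257)
235^8 = (235^4)^2 ≡ 129^2 = 16641 ≡ 193 (mod 257)
235^14 = 235^8 · 235^4 · 235^2 ≡ 193 · 129 · 227 ≡ 189 (mod 257).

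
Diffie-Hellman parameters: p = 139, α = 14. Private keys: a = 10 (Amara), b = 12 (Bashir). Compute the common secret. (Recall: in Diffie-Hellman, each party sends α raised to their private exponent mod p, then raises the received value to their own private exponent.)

106

Amara sends A = α^a mod p = 14^10 mod 139.
14^1 ≡ 14 (mod 139)
14^2 = (14^1)^2 ≡ 14^2 = 196 ≡ 57 (mod 139)
14^4 = (14^2)^2 ≡ 57^2 = 3249 ≡ 52 (mod 139)
14^8 = (14^4)^2 ≡ 52^2 = 2704 ≡ 63 (mod 139)
14^10 = 14^8 · 14^2 ≡ 63 · 57 ≡ 116 (mod 139).
So A = 116. Bashir then computes K = A^b mod p = 116^12 mod 139.
116^1 ≡ 116 (mod 139)
116^2 = (116^1)^2 ≡ 116^2 = 13456 ≡ 112 (mod 139)
116^4 = (116^2)^2 ≡ 112^2 = 12544 ≡ 34 (mod 139)
116^8 = (116^4)^2 ≡ 34^2 = 1156 ≡ 44 (mod 139)
116^12 = 116^8 · 116^4 ≡ 44 · 34 ≡ 106 (mod 139).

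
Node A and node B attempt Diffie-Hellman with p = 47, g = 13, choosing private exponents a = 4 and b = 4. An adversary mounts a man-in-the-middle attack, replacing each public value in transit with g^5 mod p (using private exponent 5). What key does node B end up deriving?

Node B receives an adversary's public value M = 13^5 mod 47 instead of the honest one.
13^1 ≡ 13 (mod 47)
13^2 = (13^1)^2 ≡ 13^2 = 169 ≡ 28 (mod 47)
13^4 = (13^2)^2 ≡ 28^2 = 784 ≡ 32 (mod 47)
13^5 = 13^4 · 13^1 ≡ 32 · 13 ≡ 40 (mod 47).
So M = 40. Node B computes K = M^4 mod 47.
40^1 ≡ 40 (mod 47)
40^2 = (40^1)^2 ≡ 40^2 = 1600 ≡ 2 (mod 47)
40^4 = (40^2)^2 ≡ 2^2 = 4 ≡ 4 (mod 47)

4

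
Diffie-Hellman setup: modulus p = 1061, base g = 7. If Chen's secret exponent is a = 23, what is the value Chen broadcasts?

1038

Public value = 7^23 (mod 1061).
7^1 ≡ 7 (mod 1061)
7^2 = (7^1)^2 ≡ 7^2 = 49 ≡ 49 (mod 1061)
7^4 = (7^2)^2 ≡ 49^2 = 2401 ≡ 279 (mod 1061)
7^8 = (7^4)^2 ≡ 279^2 = 77841 ≡ 388 (mod 1061)
7^16 = (7^8)^2 ≡ 388^2 = 150544 ≡ 943 (mod 1061)
7^23 = 7^16 · 7^4 · 7^2 · 7^1 ≡ 943 · 279 · 49 · 7 ≡ 1038 (mod 1061).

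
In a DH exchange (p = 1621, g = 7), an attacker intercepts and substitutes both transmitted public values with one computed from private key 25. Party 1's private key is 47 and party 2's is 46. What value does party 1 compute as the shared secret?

Party 1 receives an attacker's public value M = 7^25 mod 1621 instead of the honest one.
7^1 ≡ 7 (mod 1621)
7^2 = (7^1)^2 ≡ 7^2 = 49 ≡ 49 (mod 1621)
7^4 = (7^2)^2 ≡ 49^2 = 2401 ≡ 780 (mod 1621)
7^8 = (7^4)^2 ≡ 780^2 = 608400 ≡ 525 (mod 1621)
7^16 = (7^8)^2 ≡ 525^2 = 275625 ≡ 55 (mod 1621)
7^25 = 7^16 · 7^8 · 7^1 ≡ 55 · 525 · 7 ≡ 1121 (mod 1621).
So M = 1121. Party 1 computes K = M^47 mod 1621.
1121^1 ≡ 1121 (mod 1621)
1121^2 = (1121^1)^2 ≡ 1121^2 = 1256641 ≡ 366 (mod 1621)
1121^4 = (1121^2)^2 ≡ 366^2 = 133956 ≡ 1034 (mod 1621)
1121^8 = (1121^4)^2 ≡ 1034^2 = 1069156 ≡ 917 (mod 1621)
1121^16 = (1121^8)^2 ≡ 917^2 = 840889 ≡ 1211 (mod 1621)
1121^32 = (1121^16)^2 ≡ 1211^2 = 1466521 ≡ 1137 (mod 1621)
1121^47 = 1121^32 · 1121^8 · 1121^4 · 1121^2 · 1121^1 ≡ 1137 · 917 · 1034 · 366 · 1121 ≡ 57 (mod 1621).

57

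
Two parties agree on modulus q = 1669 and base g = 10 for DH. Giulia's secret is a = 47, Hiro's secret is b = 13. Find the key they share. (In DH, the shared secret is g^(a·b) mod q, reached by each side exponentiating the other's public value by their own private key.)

1358

Giulia sends A = g^a mod q = 10^47 mod 1669.
10^1 ≡ 10 (mod 1669)
10^2 = (10^1)^2 ≡ 10^2 = 100 ≡ 100 (mod 1669)
10^4 = (10^2)^2 ≡ 100^2 = 10000 ≡ 1655 (mod 1669)
10^8 = (10^4)^2 ≡ 1655^2 = 2739025 ≡ 196 (mod 1669)
10^16 = (10^8)^2 ≡ 196^2 = 38416 ≡ 29 (mod 1669)
10^32 = (10^16)^2 ≡ 29^2 = 841 ≡ 841 (mod 1669)
10^47 = 10^32 · 10^8 · 10^4 · 10^2 · 10^1 ≡ 841 · 196 · 1655 · 100 · 10 ≡ 603 (mod 1669).
So A = 603. Hiro then computes K = A^b mod q = 603^13 mod 1669.
603^1 ≡ 603 (mod 1669)
603^2 = (603^1)^2 ≡ 603^2 = 363609 ≡ 1436 (mod 1669)
603^4 = (603^2)^2 ≡ 1436^2 = 2062096 ≡ 881 (mod 1669)
603^8 = (603^4)^2 ≡ 881^2 = 776161 ≡ 76 (mod 1669)
603^13 = 603^8 · 603^4 · 603^1 ≡ 76 · 881 · 603 ≡ 1358 (mod 1669).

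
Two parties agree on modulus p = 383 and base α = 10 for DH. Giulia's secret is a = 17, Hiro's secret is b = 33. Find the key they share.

349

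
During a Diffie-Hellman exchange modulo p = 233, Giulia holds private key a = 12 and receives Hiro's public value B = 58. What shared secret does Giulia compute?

32

Shared key K = 58^12 mod 233.
58^1 ≡ 58 (mod 233)
58^2 = (58^1)^2 ≡ 58^2 = 3364 ≡ 102 (mod 233)
58^4 = (58^2)^2 ≡ 102^2 = 10404 ≡ 152 (mod 233)
58^8 = (58^4)^2 ≡ 152^2 = 23104 ≡ 37 (mod 233)
58^12 = 58^8 · 58^4 ≡ 37 · 152 ≡ 32 (mod 233).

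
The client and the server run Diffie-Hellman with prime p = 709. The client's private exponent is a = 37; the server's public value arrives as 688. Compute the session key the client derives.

Shared key K = 688^37 mod 709.
688^1 ≡ 688 (mod 709)
688^2 = (688^1)^2 ≡ 688^2 = 473344 ≡ 441 (mod 709)
688^4 = (688^2)^2 ≡ 441^2 = 194481 ≡ 215 (mod 709)
688^8 = (688^4)^2 ≡ 215^2 = 46225 ≡ 140 (mod 709)
688^16 = (688^8)^2 ≡ 140^2 = 19600 ≡ 457 (mod 709)
688^32 = (688^16)^2 ≡ 457^2 = 208849 ≡ 403 (mod 709)
688^37 = 688^32 · 688^4 · 688^1 ≡ 403 · 215 · 688 ≡ 458 (mod 709).

458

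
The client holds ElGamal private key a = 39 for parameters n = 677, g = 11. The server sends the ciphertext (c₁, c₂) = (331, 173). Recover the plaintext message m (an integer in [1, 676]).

238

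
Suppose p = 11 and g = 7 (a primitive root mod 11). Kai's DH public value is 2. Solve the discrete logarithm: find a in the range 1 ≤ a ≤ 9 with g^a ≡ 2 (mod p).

Try successive powers of 7 modulo 11:
7^1 ≡ 7
7^2 ≡ 5
7^3 ≡ 2
Found: a = 3.

3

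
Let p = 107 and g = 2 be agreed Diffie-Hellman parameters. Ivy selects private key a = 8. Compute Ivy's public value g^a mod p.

42

Public value = 2^8 mod 107.
2^1 ≡ 2 (mod 107)
2^2 = (2^1)^2 ≡ 2^2 = 4 ≡ 4 (mod 107)
2^4 = (2^2)^2 ≡ 4^2 = 16 ≡ 16 (mod 107)
2^8 = (2^4)^2 ≡ 16^2 = 256 ≡ 42 (mod 107)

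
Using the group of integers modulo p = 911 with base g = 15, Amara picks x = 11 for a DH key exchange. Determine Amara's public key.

Public value = 15^11 mod 911.
15^1 ≡ 15 (mod 911)
15^2 = (15^1)^2 ≡ 15^2 = 225 ≡ 225 (mod 911)
15^4 = (15^2)^2 ≡ 225^2 = 50625 ≡ 520 (mod 911)
15^8 = (15^4)^2 ≡ 520^2 = 270400 ≡ 744 (mod 911)
15^11 = 15^8 · 15^2 · 15^1 ≡ 744 · 225 · 15 ≡ 284 (mod 911).

284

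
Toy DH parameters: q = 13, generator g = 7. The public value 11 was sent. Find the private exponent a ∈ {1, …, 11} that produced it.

5

Try successive powers of 7 modulo 13:
7^1 ≡ 7
7^2 ≡ 10
7^3 ≡ 5
7^4 ≡ 9
7^5 ≡ 11
Found: a = 5.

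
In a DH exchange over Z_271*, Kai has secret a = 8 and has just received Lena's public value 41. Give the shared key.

Shared key K = 41^8 mod 271.
41^1 ≡ 41 (mod 271)
41^2 = (41^1)^2 ≡ 41^2 = 1681 ≡ 55 (mod 271)
41^4 = (41^2)^2 ≡ 55^2 = 3025 ≡ 44 (mod 271)
41^8 = (41^4)^2 ≡ 44^2 = 1936 ≡ 39 (mod 271)

39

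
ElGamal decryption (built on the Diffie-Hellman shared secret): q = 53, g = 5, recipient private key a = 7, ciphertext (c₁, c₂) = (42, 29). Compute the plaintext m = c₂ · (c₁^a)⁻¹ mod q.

37

Shared mask s = c₁^a mod q = 42^7 mod 53.
42^1 ≡ 42 (mod 53)
42^2 = (42^1)^2 ≡ 42^2 = 1764 ≡ 15 (mod 53)
42^4 = (42^2)^2 ≡ 15^2 = 225 ≡ 13 (mod 53)
42^7 = 42^4 · 42^2 · 42^1 ≡ 13 · 15 · 42 ≡ 28 (mod 53).
So s = 28; s⁻¹ ≡ 36 (mod 53).
m = c₂ · s⁻¹ mod 53 = 29 · 36 mod 53 = 37.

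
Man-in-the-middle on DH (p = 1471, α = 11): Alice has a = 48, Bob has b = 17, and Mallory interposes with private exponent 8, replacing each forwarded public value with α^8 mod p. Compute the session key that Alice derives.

1191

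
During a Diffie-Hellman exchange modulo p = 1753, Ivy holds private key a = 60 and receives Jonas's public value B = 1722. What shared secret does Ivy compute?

174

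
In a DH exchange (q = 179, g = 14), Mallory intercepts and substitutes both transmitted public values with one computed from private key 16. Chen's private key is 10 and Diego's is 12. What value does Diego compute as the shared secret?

147

Diego receives Mallory's public value M = 14^16 mod 179 instead of the honest one.
14^1 ≡ 14 (mod 179)
14^2 = (14^1)^2 ≡ 14^2 = 196 ≡ 17 (mod 179)
14^4 = (14^2)^2 ≡ 17^2 = 289 ≡ 110 (mod 179)
14^8 = (14^4)^2 ≡ 110^2 = 12100 ≡ 107 (mod 179)
14^16 = (14^8)^2 ≡ 107^2 = 11449 ≡ 172 (mod 179)
So M = 172. Diego computes K = M^12 mod 179.
172^1 ≡ 172 (mod 179)
172^2 = (172^1)^2 ≡ 172^2 = 29584 ≡ 49 (mod 179)
172^4 = (172^2)^2 ≡ 49^2 = 2401 ≡ 74 (mod 179)
172^8 = (172^4)^2 ≡ 74^2 = 5476 ≡ 106 (mod 179)
172^12 = 172^8 · 172^4 ≡ 106 · 74 ≡ 147 (mod 179).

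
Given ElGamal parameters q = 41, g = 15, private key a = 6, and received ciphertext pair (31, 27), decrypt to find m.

15

Shared mask s = c₁^a mod q = 31^6 mod 41.
31^1 ≡ 31 (mod 41)
31^2 = (31^1)^2 ≡ 31^2 = 961 ≡ 18 (mod 41)
31^4 = (31^2)^2 ≡ 18^2 = 324 ≡ 37 (mod 41)
31^6 = 31^4 · 31^2 ≡ 37 · 18 ≡ 10 (mod 41).
So s = 10; s⁻¹ ≡ 37 (mod 41).
m = c₂ · s⁻¹ mod 41 = 27 · 37 mod 41 = 15.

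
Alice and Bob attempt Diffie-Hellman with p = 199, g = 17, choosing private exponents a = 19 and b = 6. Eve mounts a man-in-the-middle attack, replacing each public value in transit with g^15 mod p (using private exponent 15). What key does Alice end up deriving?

181

Alice receives Eve's public value M = 17^15 mod 199 instead of the honest one.
17^1 ≡ 17 (mod 199)
17^2 = (17^1)^2 ≡ 17^2 = 289 ≡ 90 (mod 199)
17^4 = (17^2)^2 ≡ 90^2 = 8100 ≡ 140 (mod 199)
17^8 = (17^4)^2 ≡ 140^2 = 19600 ≡ 98 (mod 199)
17^15 = 17^8 · 17^4 · 17^2 · 17^1 ≡ 98 · 140 · 90 · 17 ≡ 85 (mod 199).
So M = 85. Alice computes K = M^19 mod 199.
85^1 ≡ 85 (mod 199)
85^2 = (85^1)^2 ≡ 85^2 = 7225 ≡ 61 (mod 199)
85^4 = (85^2)^2 ≡ 61^2 = 3721 ≡ 139 (mod 199)
85^8 = (85^4)^2 ≡ 139^2 = 19321 ≡ 18 (mod 199)
85^16 = (85^8)^2 ≡ 18^2 = 324 ≡ 125 (mod 199)
85^19 = 85^16 · 85^2 · 85^1 ≡ 125 · 61 · 85 ≡ 181 (mod 199).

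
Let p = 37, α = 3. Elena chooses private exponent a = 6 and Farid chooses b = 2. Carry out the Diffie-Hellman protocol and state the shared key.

Elena sends A = α^a mod p = 3^6 mod 37.
3^1 ≡ 3 (mod 37)
3^2 = (3^1)^2 ≡ 3^2 = 9 ≡ 9 (mod 37)
3^4 = (3^2)^2 ≡ 9^2 = 81 ≡ 7 (mod 37)
3^6 = 3^4 · 3^2 ≡ 7 · 9 ≡ 26 (mod 37).
So A = 26. Farid then computes K = A^b mod p = 26^2 mod 37.
26^1 ≡ 26 (mod 37)
26^2 = (26^1)^2 ≡ 26^2 = 676 ≡ 10 (mod 37)

10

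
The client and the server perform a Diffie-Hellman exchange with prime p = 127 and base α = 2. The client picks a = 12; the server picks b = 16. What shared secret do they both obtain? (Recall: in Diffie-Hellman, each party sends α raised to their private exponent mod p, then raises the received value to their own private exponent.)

8

The server sends B = α^b mod p = 2^16 mod 127.
2^1 ≡ 2 (mod 127)
2^2 = (2^1)^2 ≡ 2^2 = 4 ≡ 4 (mod 127)
2^4 = (2^2)^2 ≡ 4^2 = 16 ≡ 16 (mod 127)
2^8 = (2^4)^2 ≡ 16^2 = 256 ≡ 2 (mod 127)
2^16 = (2^8)^2 ≡ 2^2 = 4 ≡ 4 (mod 127)
So B = 4. The client then computes K = B^a mod p = 4^12 mod 127.
4^1 ≡ 4 (mod 127)
4^2 = (4^1)^2 ≡ 4^2 = 16 ≡ 16 (mod 127)
4^4 = (4^2)^2 ≡ 16^2 = 256 ≡ 2 (mod 127)
4^8 = (4^4)^2 ≡ 2^2 = 4 ≡ 4 (mod 127)
4^12 = 4^8 · 4^4 ≡ 4 · 2 ≡ 8 (mod 127).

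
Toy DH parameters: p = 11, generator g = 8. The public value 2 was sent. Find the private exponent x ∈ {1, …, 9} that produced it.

Try successive powers of 8 modulo 11:
8^1 ≡ 8
8^2 ≡ 9
8^3 ≡ 6
8^4 ≡ 4
8^5 ≡ 10
8^6 ≡ 3
8^7 ≡ 2
Found: x = 7.

7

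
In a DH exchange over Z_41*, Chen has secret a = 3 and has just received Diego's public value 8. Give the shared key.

20

Shared key K = 8^3 mod 41.
8^1 ≡ 8 (mod 41)
8^2 = (8^1)^2 ≡ 8^2 = 64 ≡ 23 (mod 41)
8^3 = 8^2 · 8^1 ≡ 23 · 8 ≡ 20 (mod 41).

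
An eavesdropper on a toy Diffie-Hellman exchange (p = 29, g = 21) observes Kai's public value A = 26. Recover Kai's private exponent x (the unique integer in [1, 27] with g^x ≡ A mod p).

11

Try successive powers of 21 modulo 29:
21^1 ≡ 21
21^2 ≡ 6
21^3 ≡ 10
21^4 ≡ 7
21^5 ≡ 2
21^6 ≡ 13
21^7 ≡ 12
21^8 ≡ 20
21^9 ≡ 14
21^10 ≡ 4
21^11 ≡ 26
Found: x = 11.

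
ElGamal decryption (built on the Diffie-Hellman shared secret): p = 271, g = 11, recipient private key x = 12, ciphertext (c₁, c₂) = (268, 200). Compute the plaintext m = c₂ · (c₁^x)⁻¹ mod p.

20

Shared mask s = c₁^x mod p = 268^12 mod 271.
268^1 ≡ 268 (mod 271)
268^2 = (268^1)^2 ≡ 268^2 = 71824 ≡ 9 (mod 271)
268^4 = (268^2)^2 ≡ 9^2 = 81 ≡ 81 (mod 271)
268^8 = (268^4)^2 ≡ 81^2 = 6561 ≡ 57 (mod 271)
268^12 = 268^8 · 268^4 ≡ 57 · 81 ≡ 10 (mod 271).
So s = 10; s⁻¹ ≡ 244 (mod 271).
m = c₂ · s⁻¹ mod 271 = 200 · 244 mod 271 = 20.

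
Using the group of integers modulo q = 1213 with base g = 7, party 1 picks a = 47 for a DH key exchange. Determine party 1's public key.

503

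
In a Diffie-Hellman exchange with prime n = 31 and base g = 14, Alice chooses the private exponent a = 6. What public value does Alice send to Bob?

8

Public value = 14^{6} \pmod{31}.
14^1 ≡ 14 (mod 31)
14^2 = (14^1)^2 ≡ 14^2 = 196 ≡ 10 (mod 31)
14^4 = (14^2)^2 ≡ 10^2 = 100 ≡ 7 (mod 31)
14^6 = 14^4 · 14^2 ≡ 7 · 10 ≡ 8 (mod 31).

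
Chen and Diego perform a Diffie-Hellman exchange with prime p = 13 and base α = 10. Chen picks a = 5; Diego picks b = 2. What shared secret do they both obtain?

3

Chen sends A = α^a mod p = 10^5 mod 13.
10^1 ≡ 10 (mod 13)
10^2 = (10^1)^2 ≡ 10^2 = 100 ≡ 9 (mod 13)
10^4 = (10^2)^2 ≡ 9^2 = 81 ≡ 3 (mod 13)
10^5 = 10^4 · 10^1 ≡ 3 · 10 ≡ 4 (mod 13).
So A = 4. Diego then computes K = A^b mod p = 4^2 mod 13.
4^1 ≡ 4 (mod 13)
4^2 = (4^1)^2 ≡ 4^2 = 16 ≡ 3 (mod 13)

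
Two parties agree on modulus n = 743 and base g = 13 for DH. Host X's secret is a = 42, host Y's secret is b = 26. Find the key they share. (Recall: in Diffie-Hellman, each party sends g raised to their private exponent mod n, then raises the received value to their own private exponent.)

242

Host X sends A = g^a mod n = 13^42 mod 743.
13^1 ≡ 13 (mod 743)
13^2 = (13^1)^2 ≡ 13^2 = 169 ≡ 169 (mod 743)
13^4 = (13^2)^2 ≡ 169^2 = 28561 ≡ 327 (mod 743)
13^8 = (13^4)^2 ≡ 327^2 = 106929 ≡ 680 (mod 743)
13^16 = (13^8)^2 ≡ 680^2 = 462400 ≡ 254 (mod 743)
13^32 = (13^16)^2 ≡ 254^2 = 64516 ≡ 618 (mod 743)
13^42 = 13^32 · 13^8 · 13^2 ≡ 618 · 680 · 169 ≡ 162 (mod 743).
So A = 162. Host Y then computes K = A^b mod n = 162^26 mod 743.
162^1 ≡ 162 (mod 743)
162^2 = (162^1)^2 ≡ 162^2 = 26244 ≡ 239 (mod 743)
162^4 = (162^2)^2 ≡ 239^2 = 57121 ≡ 653 (mod 743)
162^8 = (162^4)^2 ≡ 653^2 = 426409 ≡ 670 (mod 743)
162^16 = (162^8)^2 ≡ 670^2 = 448900 ≡ 128 (mod 743)
162^26 = 162^16 · 162^8 · 162^2 ≡ 128 · 670 · 239 ≡ 242 (mod 743).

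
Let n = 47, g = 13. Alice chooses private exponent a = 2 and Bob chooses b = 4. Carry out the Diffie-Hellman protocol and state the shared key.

Bob sends B = g^b mod n = 13^4 mod 47.
13^1 ≡ 13 (mod 47)
13^2 = (13^1)^2 ≡ 13^2 = 169 ≡ 28 (mod 47)
13^4 = (13^2)^2 ≡ 28^2 = 784 ≡ 32 (mod 47)
So B = 32. Alice then computes K = B^a mod n = 32^2 mod 47.
32^1 ≡ 32 (mod 47)
32^2 = (32^1)^2 ≡ 32^2 = 1024 ≡ 37 (mod 47)

37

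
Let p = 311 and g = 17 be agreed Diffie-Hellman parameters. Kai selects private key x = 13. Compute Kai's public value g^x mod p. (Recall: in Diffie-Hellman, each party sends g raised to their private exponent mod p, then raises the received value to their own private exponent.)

Public value = 17^13 mod 311.
17^1 ≡ 17 (mod 311)
17^2 = (17^1)^2 ≡ 17^2 = 289 ≡ 289 (mod 311)
17^4 = (17^2)^2 ≡ 289^2 = 83521 ≡ 173 (mod 311)
17^8 = (17^4)^2 ≡ 173^2 = 29929 ≡ 73 (mod 311)
17^13 = 17^8 · 17^4 · 17^1 ≡ 73 · 173 · 17 ≡ 103 (mod 311).

103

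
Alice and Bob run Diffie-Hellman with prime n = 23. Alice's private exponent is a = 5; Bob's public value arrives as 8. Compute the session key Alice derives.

Shared key K = 8^5 mod 23.
8^1 ≡ 8 (mod 23)
8^2 = (8^1)^2 ≡ 8^2 = 64 ≡ 18 (mod 23)
8^4 = (8^2)^2 ≡ 18^2 = 324 ≡ 2 (mod 23)
8^5 = 8^4 · 8^1 ≡ 2 · 8 ≡ 16 (mod 23).

16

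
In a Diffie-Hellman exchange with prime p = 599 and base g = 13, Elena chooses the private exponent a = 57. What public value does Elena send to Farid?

Public value = 13^57 (mod 599).
13^1 ≡ 13 (mod 599)
13^2 = (13^1)^2 ≡ 13^2 = 169 ≡ 169 (mod 599)
13^4 = (13^2)^2 ≡ 169^2 = 28561 ≡ 408 (mod 599)
13^8 = (13^4)^2 ≡ 408^2 = 166464 ≡ 541 (mod 599)
13^16 = (13^8)^2 ≡ 541^2 = 292681 ≡ 369 (mod 599)
13^32 = (13^16)^2 ≡ 369^2 = 136161 ≡ 188 (mod 599)
13^57 = 13^32 · 13^16 · 13^8 · 13^1 ≡ 188 · 369 · 541 · 13 ≡ 588 (mod 599).

588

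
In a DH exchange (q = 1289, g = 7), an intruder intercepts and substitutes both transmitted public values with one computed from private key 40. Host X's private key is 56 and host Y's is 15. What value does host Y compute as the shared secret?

183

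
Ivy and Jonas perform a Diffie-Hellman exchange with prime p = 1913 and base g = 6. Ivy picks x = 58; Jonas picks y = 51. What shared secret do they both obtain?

879

Jonas sends B = g^y mod p = 6^51 mod 1913.
6^1 ≡ 6 (mod 1913)
6^2 = (6^1)^2 ≡ 6^2 = 36 ≡ 36 (mod 1913)
6^4 = (6^2)^2 ≡ 36^2 = 1296 ≡ 1296 (mod 1913)
6^8 = (6^4)^2 ≡ 1296^2 = 1679616 ≡ 2 (mod 1913)
6^16 = (6^8)^2 ≡ 2^2 = 4 ≡ 4 (mod 1913)
6^32 = (6^16)^2 ≡ 4^2 = 16 ≡ 16 (mod 1913)
6^51 = 6^32 · 6^16 · 6^2 · 6^1 ≡ 16 · 4 · 36 · 6 ≡ 433 (mod 1913).
So B = 433. Ivy then computes K = B^x mod p = 433^58 mod 1913.
433^1 ≡ 433 (mod 1913)
433^2 = (433^1)^2 ≡ 433^2 = 187489 ≡ 15 (mod 1913)
433^4 = (433^2)^2 ≡ 15^2 = 225 ≡ 225 (mod 1913)
433^8 = (433^4)^2 ≡ 225^2 = 50625 ≡ 887 (mod 1913)
433^16 = (433^8)^2 ≡ 887^2 = 786769 ≡ 526 (mod 1913)
433^32 = (433^16)^2 ≡ 526^2 = 276676 ≡ 1204 (mod 1913)
433^58 = 433^32 · 433^16 · 433^8 · 433^2 ≡ 1204 · 526 · 887 · 15 ≡ 879 (mod 1913).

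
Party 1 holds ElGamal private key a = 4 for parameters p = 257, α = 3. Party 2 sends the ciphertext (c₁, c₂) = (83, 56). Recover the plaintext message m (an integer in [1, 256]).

Shared mask s = c₁^a mod p = 83^4 mod 257.
83^1 ≡ 83 (mod 257)
83^2 = (83^1)^2 ≡ 83^2 = 6889 ≡ 207 (mod 257)
83^4 = (83^2)^2 ≡ 207^2 = 42849 ≡ 187 (mod 257)
So s = 187; s⁻¹ ≡ 11 (mod 257).
m = c₂ · s⁻¹ mod 257 = 56 · 11 mod 257 = 102.

102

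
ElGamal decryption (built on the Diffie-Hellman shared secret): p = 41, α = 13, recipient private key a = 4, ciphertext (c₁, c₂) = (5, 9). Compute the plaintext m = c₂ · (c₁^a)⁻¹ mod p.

Shared mask s = c₁^a mod p = 5^4 mod 41.
5^1 ≡ 5 (mod 41)
5^2 = (5^1)^2 ≡ 5^2 = 25 ≡ 25 (mod 41)
5^4 = (5^2)^2 ≡ 25^2 = 625 ≡ 10 (mod 41)
So s = 10; s⁻¹ ≡ 37 (mod 41).
m = c₂ · s⁻¹ mod 41 = 9 · 37 mod 41 = 5.

5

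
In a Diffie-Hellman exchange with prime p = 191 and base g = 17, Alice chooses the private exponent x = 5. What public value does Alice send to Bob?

154

Public value = 17^5 mod 191.
17^1 ≡ 17 (mod 191)
17^2 = (17^1)^2 ≡ 17^2 = 289 ≡ 98 (mod 191)
17^4 = (17^2)^2 ≡ 98^2 = 9604 ≡ 54 (mod 191)
17^5 = 17^4 · 17^1 ≡ 54 · 17 ≡ 154 (mod 191).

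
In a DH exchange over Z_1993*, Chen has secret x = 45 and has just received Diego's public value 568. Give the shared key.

1841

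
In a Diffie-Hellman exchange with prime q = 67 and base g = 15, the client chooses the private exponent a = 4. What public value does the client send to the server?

40

Public value = 15^4 mod 67.
15^1 ≡ 15 (mod 67)
15^2 = (15^1)^2 ≡ 15^2 = 225 ≡ 24 (mod 67)
15^4 = (15^2)^2 ≡ 24^2 = 576 ≡ 40 (mod 67)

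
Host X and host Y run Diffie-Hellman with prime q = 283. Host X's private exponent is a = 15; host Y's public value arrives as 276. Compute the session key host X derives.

232

Shared key K = 276^15 mod 283.
276^1 ≡ 276 (mod 283)
276^2 = (276^1)^2 ≡ 276^2 = 76176 ≡ 49 (mod 283)
276^4 = (276^2)^2 ≡ 49^2 = 2401 ≡ 137 (mod 283)
276^8 = (276^4)^2 ≡ 137^2 = 18769 ≡ 91 (mod 283)
276^15 = 276^8 · 276^4 · 276^2 · 276^1 ≡ 91 · 137 · 49 · 276 ≡ 232 (mod 283).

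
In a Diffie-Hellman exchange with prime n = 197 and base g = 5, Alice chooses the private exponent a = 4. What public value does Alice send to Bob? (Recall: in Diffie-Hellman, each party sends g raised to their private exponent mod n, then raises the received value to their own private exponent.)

34

Public value = 5^4 mod 197.
5^1 ≡ 5 (mod 197)
5^2 = (5^1)^2 ≡ 5^2 = 25 ≡ 25 (mod 197)
5^4 = (5^2)^2 ≡ 25^2 = 625 ≡ 34 (mod 197)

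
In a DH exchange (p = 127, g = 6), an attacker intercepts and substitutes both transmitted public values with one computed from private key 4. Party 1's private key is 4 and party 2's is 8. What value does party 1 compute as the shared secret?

Party 1 receives an attacker's public value M = 6^4 mod 127 instead of the honest one.
6^1 ≡ 6 (mod 127)
6^2 = (6^1)^2 ≡ 6^2 = 36 ≡ 36 (mod 127)
6^4 = (6^2)^2 ≡ 36^2 = 1296 ≡ 26 (mod 127)
So M = 26. Party 1 computes K = M^4 mod 127.
26^1 ≡ 26 (mod 127)
26^2 = (26^1)^2 ≡ 26^2 = 676 ≡ 41 (mod 127)
26^4 = (26^2)^2 ≡ 41^2 = 1681 ≡ 30 (mod 127)

30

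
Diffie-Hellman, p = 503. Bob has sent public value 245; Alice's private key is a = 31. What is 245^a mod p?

279

Shared key K = 245^31 mod 503.
245^1 ≡ 245 (mod 503)
245^2 = (245^1)^2 ≡ 245^2 = 60025 ≡ 168 (mod 503)
245^4 = (245^2)^2 ≡ 168^2 = 28224 ≡ 56 (mod 503)
245^8 = (245^4)^2 ≡ 56^2 = 3136 ≡ 118 (mod 503)
245^16 = (245^8)^2 ≡ 118^2 = 13924 ≡ 343 (mod 503)
245^31 = 245^16 · 245^8 · 245^4 · 245^2 · 245^1 ≡ 343 · 118 · 56 · 168 · 245 ≡ 279 (mod 503).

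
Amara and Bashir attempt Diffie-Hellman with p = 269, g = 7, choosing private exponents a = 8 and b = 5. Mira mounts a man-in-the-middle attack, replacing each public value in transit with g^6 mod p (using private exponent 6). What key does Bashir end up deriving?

188

Bashir receives Mira's public value M = 7^6 mod 269 instead of the honest one.
7^1 ≡ 7 (mod 269)
7^2 = (7^1)^2 ≡ 7^2 = 49 ≡ 49 (mod 269)
7^4 = (7^2)^2 ≡ 49^2 = 2401 ≡ 249 (mod 269)
7^6 = 7^4 · 7^2 ≡ 249 · 49 ≡ 96 (mod 269).
So M = 96. Bashir computes K = M^5 mod 269.
96^1 ≡ 96 (mod 269)
96^2 = (96^1)^2 ≡ 96^2 = 9216 ≡ 70 (mod 269)
96^4 = (96^2)^2 ≡ 70^2 = 4900 ≡ 58 (mod 269)
96^5 = 96^4 · 96^1 ≡ 58 · 96 ≡ 188 (mod 269).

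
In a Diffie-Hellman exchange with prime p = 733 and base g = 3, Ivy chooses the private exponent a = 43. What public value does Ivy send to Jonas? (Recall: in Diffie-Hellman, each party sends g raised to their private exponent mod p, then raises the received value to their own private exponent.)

692

Public value = 3^43 (mod 733).
3^1 ≡ 3 (mod 733)
3^2 = (3^1)^2 ≡ 3^2 = 9 ≡ 9 (mod 733)
3^4 = (3^2)^2 ≡ 9^2 = 81 ≡ 81 (mod 733)
3^8 = (3^4)^2 ≡ 81^2 = 6561 ≡ 697 (mod 733)
3^16 = (3^8)^2 ≡ 697^2 = 485809 ≡ 563 (mod 733)
3^32 = (3^16)^2 ≡ 563^2 = 316969 ≡ 313 (mod 733)
3^43 = 3^32 · 3^8 · 3^2 · 3^1 ≡ 313 · 697 · 9 · 3 ≡ 692 (mod 733).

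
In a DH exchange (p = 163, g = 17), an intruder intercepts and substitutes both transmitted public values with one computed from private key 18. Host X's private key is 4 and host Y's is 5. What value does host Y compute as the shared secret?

Host Y receives an intruder's public value M = 17^18 mod 163 instead of the honest one.
17^1 ≡ 17 (mod 163)
17^2 = (17^1)^2 ≡ 17^2 = 289 ≡ 126 (mod 163)
17^4 = (17^2)^2 ≡ 126^2 = 15876 ≡ 65 (mod 163)
17^8 = (17^4)^2 ≡ 65^2 = 4225 ≡ 150 (mod 163)
17^16 = (17^8)^2 ≡ 150^2 = 22500 ≡ 6 (mod 163)
17^18 = 17^16 · 17^2 ≡ 6 · 126 ≡ 104 (mod 163).
So M = 104. Host Y computes K = M^5 mod 163.
104^1 ≡ 104 (mod 163)
104^2 = (104^1)^2 ≡ 104^2 = 10816 ≡ 58 (mod 163)
104^4 = (104^2)^2 ≡ 58^2 = 3364 ≡ 104 (mod 163)
104^5 = 104^4 · 104^1 ≡ 104 · 104 ≡ 58 (mod 163).

58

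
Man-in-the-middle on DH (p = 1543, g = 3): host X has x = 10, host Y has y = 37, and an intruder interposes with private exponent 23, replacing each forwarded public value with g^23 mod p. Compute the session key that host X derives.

964

Host X receives an intruder's public value M = 3^23 mod 1543 instead of the honest one.
3^1 ≡ 3 (mod 1543)
3^2 = (3^1)^2 ≡ 3^2 = 9 ≡ 9 (mod 1543)
3^4 = (3^2)^2 ≡ 9^2 = 81 ≡ 81 (mod 1543)
3^8 = (3^4)^2 ≡ 81^2 = 6561 ≡ 389 (mod 1543)
3^16 = (3^8)^2 ≡ 389^2 = 151321 ≡ 107 (mod 1543)
3^23 = 3^16 · 3^4 · 3^2 · 3^1 ≡ 107 · 81 · 9 · 3 ≡ 1016 (mod 1543).
So M = 1016. Host X computes K = M^10 mod 1543.
1016^1 ≡ 1016 (mod 1543)
1016^2 = (1016^1)^2 ≡ 1016^2 = 1032256 ≡ 1532 (mod 1543)
1016^4 = (1016^2)^2 ≡ 1532^2 = 2347024 ≡ 121 (mod 1543)
1016^8 = (1016^4)^2 ≡ 121^2 = 14641 ≡ 754 (mod 1543)
1016^10 = 1016^8 · 1016^2 ≡ 754 · 1532 ≡ 964 (mod 1543).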